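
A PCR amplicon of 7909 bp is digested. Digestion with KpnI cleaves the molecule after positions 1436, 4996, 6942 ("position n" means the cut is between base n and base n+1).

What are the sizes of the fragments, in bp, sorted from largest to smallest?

3560, 1946, 1436, 967 bp

Linear molecule, 3 cuts → 4 fragments:
  1436 − 0 = 1436 bp
  4996 − 1436 = 3560 bp
  6942 − 4996 = 1946 bp
  7909 − 6942 = 967 bp
Sorted largest to smallest: 3560, 1946, 1436, 967 bp.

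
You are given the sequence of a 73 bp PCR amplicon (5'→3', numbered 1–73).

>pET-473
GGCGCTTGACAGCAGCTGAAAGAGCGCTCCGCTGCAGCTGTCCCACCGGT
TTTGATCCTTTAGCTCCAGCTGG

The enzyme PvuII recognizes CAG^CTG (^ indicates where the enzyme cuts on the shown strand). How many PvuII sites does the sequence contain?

3

CAGCTG occurs starting at positions 13, 35, 67.
PvuII cuts at 3 sites.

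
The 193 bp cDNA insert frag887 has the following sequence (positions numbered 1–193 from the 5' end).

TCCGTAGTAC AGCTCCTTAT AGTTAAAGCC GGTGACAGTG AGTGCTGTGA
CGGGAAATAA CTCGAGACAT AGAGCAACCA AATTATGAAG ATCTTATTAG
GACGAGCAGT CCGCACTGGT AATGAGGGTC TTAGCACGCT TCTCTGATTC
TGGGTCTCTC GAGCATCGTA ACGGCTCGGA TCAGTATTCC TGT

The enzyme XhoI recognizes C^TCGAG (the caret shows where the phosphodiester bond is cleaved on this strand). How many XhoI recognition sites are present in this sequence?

2

CTCGAG occurs starting at positions 61, 158.
XhoI cuts at 2 sites.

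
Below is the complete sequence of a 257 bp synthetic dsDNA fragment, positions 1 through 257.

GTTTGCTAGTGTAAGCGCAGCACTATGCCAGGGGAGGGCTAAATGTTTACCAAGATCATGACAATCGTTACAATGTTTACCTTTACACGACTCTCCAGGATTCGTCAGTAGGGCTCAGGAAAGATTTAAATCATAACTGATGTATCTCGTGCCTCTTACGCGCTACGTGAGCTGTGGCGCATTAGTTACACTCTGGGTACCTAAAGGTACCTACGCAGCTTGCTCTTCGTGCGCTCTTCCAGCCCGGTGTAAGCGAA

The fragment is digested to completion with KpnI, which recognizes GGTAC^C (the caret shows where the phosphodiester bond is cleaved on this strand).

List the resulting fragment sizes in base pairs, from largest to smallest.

KpnI sites (GGTACC) start at positions 196, 206.
KpnI cuts after base 5 of each site (before the last base), so after positions 200, 210.
Linear molecule, 2 cuts → 3 fragments:
  1–200 → 200 bp
  201–210 → 10 bp
  211–257 → 47 bp
Sorted largest to smallest: 200, 47, 10 bp.

200, 47, 10 bp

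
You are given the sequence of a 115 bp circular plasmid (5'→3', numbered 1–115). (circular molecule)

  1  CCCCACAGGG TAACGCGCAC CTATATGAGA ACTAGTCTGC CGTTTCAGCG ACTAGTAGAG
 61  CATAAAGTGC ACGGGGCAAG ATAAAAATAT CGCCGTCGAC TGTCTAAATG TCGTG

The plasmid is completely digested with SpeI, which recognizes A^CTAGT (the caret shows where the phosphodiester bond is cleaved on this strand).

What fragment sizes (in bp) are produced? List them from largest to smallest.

SpeI sites (ACTAGT) start at positions 31, 51.
SpeI cuts after the first base of each site, so after positions 31, 51.
Circular molecule, 2 cuts → 2 fragments:
  32–51 → 20 bp
  52–115 then 1–31 → 64 + 31 = 95 bp
Sorted largest to smallest: 95, 20 bp.

95, 20 bp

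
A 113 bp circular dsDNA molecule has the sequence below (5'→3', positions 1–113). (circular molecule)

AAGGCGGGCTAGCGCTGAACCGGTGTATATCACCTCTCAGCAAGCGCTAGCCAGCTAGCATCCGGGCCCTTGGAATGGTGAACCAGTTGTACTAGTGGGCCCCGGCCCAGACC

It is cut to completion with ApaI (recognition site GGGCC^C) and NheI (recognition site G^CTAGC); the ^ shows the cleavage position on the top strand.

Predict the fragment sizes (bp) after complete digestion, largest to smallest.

ApaI sites (GGGCCC) start at positions 64, 97.
ApaI cuts after base 5 of each site (before the last base), so after positions 68, 101.
NheI sites (GCTAGC) start at positions 8, 46, 54.
NheI cuts after the first base of each site, so after positions 8, 46, 54.
Combined cut positions: 8, 46, 54, 68, 101.
Circular molecule, 5 cuts → 5 fragments:
  9–46 → 38 bp
  47–54 → 8 bp
  55–68 → 14 bp
  69–101 → 33 bp
  102–113 then 1–8 → 12 + 8 = 20 bp
Sorted largest to smallest: 38, 33, 20, 14, 8 bp.

38, 33, 20, 14, 8 bp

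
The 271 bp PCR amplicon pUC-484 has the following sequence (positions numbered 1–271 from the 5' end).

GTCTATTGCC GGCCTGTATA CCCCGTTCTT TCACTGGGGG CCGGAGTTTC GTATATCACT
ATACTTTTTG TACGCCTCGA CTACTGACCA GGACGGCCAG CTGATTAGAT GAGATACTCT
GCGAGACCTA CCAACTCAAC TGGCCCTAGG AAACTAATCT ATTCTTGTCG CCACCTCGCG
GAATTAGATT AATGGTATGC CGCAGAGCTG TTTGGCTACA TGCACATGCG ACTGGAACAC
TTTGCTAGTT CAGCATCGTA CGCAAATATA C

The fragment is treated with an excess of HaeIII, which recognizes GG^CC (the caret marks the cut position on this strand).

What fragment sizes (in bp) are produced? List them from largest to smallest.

HaeIII sites (GGCC) start at positions 11, 39, 95, 142.
HaeIII cuts after base 2 of each site, so after positions 12, 40, 96, 143.
Linear molecule, 4 cuts → 5 fragments:
  1–12 → 12 bp
  13–40 → 28 bp
  41–96 → 56 bp
  97–143 → 47 bp
  144–271 → 128 bp
Sorted largest to smallest: 128, 56, 47, 28, 12 bp.

128, 56, 47, 28, 12 bp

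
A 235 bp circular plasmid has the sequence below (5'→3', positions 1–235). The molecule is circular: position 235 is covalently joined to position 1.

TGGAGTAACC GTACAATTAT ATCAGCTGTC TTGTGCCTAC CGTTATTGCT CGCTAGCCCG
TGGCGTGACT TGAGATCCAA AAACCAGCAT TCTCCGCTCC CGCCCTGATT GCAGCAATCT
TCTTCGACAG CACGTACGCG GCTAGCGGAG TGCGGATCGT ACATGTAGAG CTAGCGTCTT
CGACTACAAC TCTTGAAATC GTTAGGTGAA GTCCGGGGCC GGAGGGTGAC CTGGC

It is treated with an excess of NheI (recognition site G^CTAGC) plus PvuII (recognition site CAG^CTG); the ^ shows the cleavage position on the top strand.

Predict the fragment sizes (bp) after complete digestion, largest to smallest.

90, 89, 29, 27 bp

NheI sites (GCTAGC) start at positions 52, 141, 170.
NheI cuts after the first base of each site, so after positions 52, 141, 170.
The PvuII site (CAGCTG) starts at position 23.
PvuII cuts after base 3 of each site, so after position 25.
Combined cut positions: 25, 52, 141, 170.
Circular molecule, 4 cuts → 4 fragments:
  26–52 → 27 bp
  53–141 → 89 bp
  142–170 → 29 bp
  171–235 then 1–25 → 65 + 25 = 90 bp
Sorted largest to smallest: 90, 89, 29, 27 bp.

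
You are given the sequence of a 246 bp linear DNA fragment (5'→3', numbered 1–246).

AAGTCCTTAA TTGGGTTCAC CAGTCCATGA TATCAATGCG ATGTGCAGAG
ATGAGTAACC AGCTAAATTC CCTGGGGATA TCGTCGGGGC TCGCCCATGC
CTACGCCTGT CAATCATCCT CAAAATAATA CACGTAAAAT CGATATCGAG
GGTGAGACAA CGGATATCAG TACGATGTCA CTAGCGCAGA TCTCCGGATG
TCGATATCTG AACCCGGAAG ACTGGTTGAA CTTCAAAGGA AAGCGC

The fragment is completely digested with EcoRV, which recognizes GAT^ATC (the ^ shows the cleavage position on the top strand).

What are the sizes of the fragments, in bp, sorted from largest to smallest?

65, 48, 41, 40, 31, 21 bp

EcoRV sites (GATATC) start at positions 29, 77, 142, 163, 203.
EcoRV cuts after base 3 of each site, so after positions 31, 79, 144, 165, 205.
Linear molecule, 5 cuts → 6 fragments:
  1–31 → 31 bp
  32–79 → 48 bp
  80–144 → 65 bp
  145–165 → 21 bp
  166–205 → 40 bp
  206–246 → 41 bp
Sorted largest to smallest: 65, 48, 41, 40, 31, 21 bp.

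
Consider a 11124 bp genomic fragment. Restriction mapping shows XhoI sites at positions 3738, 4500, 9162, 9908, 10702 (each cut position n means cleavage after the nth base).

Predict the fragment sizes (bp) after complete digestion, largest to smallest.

Linear molecule, 5 cuts → 6 fragments:
  3738 − 0 = 3738 bp
  4500 − 3738 = 762 bp
  9162 − 4500 = 4662 bp
  9908 − 9162 = 746 bp
  10702 − 9908 = 794 bp
  11124 − 10702 = 422 bp
Sorted largest to smallest: 4662, 3738, 794, 762, 746, 422 bp.

4662, 3738, 794, 762, 746, 422 bp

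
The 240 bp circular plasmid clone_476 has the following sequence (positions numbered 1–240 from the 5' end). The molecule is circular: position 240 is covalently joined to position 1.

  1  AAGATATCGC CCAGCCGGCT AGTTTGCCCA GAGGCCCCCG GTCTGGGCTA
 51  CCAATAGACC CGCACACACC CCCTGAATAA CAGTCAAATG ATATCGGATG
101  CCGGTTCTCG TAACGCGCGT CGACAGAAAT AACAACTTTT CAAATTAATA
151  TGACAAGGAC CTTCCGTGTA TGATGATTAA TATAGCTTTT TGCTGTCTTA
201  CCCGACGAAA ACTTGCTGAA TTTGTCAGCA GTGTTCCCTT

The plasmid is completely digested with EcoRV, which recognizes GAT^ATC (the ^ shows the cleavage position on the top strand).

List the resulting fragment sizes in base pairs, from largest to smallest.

EcoRV sites (GATATC) start at positions 3, 90.
EcoRV cuts after base 3 of each site, so after positions 5, 92.
Circular molecule, 2 cuts → 2 fragments:
  6–92 → 87 bp
  93–240 then 1–5 → 148 + 5 = 153 bp
Sorted largest to smallest: 153, 87 bp.

153, 87 bp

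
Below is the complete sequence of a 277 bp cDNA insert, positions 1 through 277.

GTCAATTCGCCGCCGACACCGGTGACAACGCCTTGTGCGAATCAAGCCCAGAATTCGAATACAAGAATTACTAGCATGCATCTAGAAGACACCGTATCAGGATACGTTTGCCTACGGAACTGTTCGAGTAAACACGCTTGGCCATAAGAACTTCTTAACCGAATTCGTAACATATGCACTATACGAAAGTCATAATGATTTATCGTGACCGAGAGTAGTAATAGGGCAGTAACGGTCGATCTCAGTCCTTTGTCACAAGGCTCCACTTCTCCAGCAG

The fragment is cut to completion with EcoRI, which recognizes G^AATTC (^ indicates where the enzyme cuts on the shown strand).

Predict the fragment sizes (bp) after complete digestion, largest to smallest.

116, 110, 51 bp

EcoRI sites (GAATTC) start at positions 51, 161.
EcoRI cuts after the first base of each site, so after positions 51, 161.
Linear molecule, 2 cuts → 3 fragments:
  1–51 → 51 bp
  52–161 → 110 bp
  162–277 → 116 bp
Sorted largest to smallest: 116, 110, 51 bp.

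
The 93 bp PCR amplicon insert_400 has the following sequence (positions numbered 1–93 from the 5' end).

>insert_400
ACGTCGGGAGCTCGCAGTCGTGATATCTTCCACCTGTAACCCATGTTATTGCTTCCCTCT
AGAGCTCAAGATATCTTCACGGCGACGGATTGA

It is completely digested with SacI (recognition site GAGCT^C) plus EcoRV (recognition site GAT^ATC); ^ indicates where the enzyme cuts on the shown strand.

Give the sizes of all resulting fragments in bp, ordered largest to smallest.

42, 21, 12, 12, 6 bp

SacI sites (GAGCTC) start at positions 8, 62.
SacI cuts after base 5 of each site (before the last base), so after positions 12, 66.
EcoRV sites (GATATC) start at positions 22, 70.
EcoRV cuts after base 3 of each site, so after positions 24, 72.
Combined cut positions: 12, 24, 66, 72.
Linear molecule, 4 cuts → 5 fragments:
  1–12 → 12 bp
  13–24 → 12 bp
  25–66 → 42 bp
  67–72 → 6 bp
  73–93 → 21 bp
Sorted largest to smallest: 42, 21, 12, 12, 6 bp.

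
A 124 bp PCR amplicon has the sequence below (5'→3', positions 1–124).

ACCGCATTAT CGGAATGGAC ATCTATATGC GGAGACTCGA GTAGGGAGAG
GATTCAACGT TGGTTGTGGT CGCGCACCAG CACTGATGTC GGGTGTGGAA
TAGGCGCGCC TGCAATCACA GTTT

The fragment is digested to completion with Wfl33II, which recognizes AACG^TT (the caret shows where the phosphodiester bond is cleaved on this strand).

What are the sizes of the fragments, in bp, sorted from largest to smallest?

The Wfl33II site (AACGTT) starts at position 56.
Wfl33II cuts after base 4 of each site, so after position 59.
Linear molecule, 1 cut → 2 fragments:
  1–59 → 59 bp
  60–124 → 65 bp
Sorted largest to smallest: 65, 59 bp.

65, 59 bp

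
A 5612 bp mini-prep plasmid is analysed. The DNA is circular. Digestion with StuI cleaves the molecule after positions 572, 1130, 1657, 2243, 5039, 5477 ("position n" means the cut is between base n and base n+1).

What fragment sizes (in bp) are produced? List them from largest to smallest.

Circular molecule, 6 cuts → 6 fragments:
  1130 − 572 = 558 bp
  1657 − 1130 = 527 bp
  2243 − 1657 = 586 bp
  5039 − 2243 = 2796 bp
  5477 − 5039 = 438 bp
  wrap: 5612 − 5477 + 572 = 707 bp
Sorted largest to smallest: 2796, 707, 586, 558, 527, 438 bp.

2796, 707, 586, 558, 527, 438 bp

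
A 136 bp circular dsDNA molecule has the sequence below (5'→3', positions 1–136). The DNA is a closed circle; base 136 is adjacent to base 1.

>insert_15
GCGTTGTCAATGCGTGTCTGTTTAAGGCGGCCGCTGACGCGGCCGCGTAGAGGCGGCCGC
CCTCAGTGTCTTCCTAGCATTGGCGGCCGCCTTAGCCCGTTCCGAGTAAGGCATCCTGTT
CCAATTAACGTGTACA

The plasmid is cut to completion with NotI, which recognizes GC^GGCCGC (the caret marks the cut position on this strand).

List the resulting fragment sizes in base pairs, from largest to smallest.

80, 30, 14, 12 bp

NotI sites (GCGGCCGC) start at positions 27, 39, 53, 83.
NotI cuts after base 2 of each site, so after positions 28, 40, 54, 84.
Circular molecule, 4 cuts → 4 fragments:
  29–40 → 12 bp
  41–54 → 14 bp
  55–84 → 30 bp
  85–136 then 1–28 → 52 + 28 = 80 bp
Sorted largest to smallest: 80, 30, 14, 12 bp.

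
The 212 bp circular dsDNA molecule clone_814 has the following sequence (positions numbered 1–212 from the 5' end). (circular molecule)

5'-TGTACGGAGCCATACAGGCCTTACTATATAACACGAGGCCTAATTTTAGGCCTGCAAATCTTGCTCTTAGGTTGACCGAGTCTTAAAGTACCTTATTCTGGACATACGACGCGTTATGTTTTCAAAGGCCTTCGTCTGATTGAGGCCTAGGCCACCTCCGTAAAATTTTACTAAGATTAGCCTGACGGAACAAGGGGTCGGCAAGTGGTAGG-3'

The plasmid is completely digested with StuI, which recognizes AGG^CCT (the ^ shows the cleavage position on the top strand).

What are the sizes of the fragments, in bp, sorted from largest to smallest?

85, 78, 20, 17, 12 bp

StuI sites (AGGCCT) start at positions 16, 36, 48, 126, 143.
StuI cuts after base 3 of each site, so after positions 18, 38, 50, 128, 145.
Circular molecule, 5 cuts → 5 fragments:
  19–38 → 20 bp
  39–50 → 12 bp
  51–128 → 78 bp
  129–145 → 17 bp
  146–212 then 1–18 → 67 + 18 = 85 bp
Sorted largest to smallest: 85, 78, 20, 17, 12 bp.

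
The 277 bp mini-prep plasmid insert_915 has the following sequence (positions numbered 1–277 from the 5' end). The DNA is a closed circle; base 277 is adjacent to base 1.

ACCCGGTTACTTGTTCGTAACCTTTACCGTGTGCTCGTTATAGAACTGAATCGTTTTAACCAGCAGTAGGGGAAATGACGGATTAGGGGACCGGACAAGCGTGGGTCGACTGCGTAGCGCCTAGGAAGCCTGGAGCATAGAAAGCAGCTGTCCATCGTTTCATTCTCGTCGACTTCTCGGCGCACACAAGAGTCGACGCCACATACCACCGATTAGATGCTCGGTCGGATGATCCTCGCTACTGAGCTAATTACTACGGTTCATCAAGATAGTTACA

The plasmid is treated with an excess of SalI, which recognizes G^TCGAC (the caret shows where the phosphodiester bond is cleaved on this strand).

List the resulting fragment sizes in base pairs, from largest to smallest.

190, 63, 24 bp

SalI sites (GTCGAC) start at positions 105, 168, 192.
SalI cuts after the first base of each site, so after positions 105, 168, 192.
Circular molecule, 3 cuts → 3 fragments:
  106–168 → 63 bp
  169–192 → 24 bp
  193–277 then 1–105 → 85 + 105 = 190 bp
Sorted largest to smallest: 190, 63, 24 bp.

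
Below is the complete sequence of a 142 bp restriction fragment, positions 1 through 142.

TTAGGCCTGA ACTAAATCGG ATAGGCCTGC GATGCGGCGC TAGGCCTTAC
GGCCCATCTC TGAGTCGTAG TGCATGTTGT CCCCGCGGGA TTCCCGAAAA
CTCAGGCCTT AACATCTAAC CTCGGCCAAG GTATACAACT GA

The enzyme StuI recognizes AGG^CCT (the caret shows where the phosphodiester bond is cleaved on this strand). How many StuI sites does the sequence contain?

AGGCCT occurs starting at positions 3, 23, 42, 104.
StuI cuts at 4 sites.

4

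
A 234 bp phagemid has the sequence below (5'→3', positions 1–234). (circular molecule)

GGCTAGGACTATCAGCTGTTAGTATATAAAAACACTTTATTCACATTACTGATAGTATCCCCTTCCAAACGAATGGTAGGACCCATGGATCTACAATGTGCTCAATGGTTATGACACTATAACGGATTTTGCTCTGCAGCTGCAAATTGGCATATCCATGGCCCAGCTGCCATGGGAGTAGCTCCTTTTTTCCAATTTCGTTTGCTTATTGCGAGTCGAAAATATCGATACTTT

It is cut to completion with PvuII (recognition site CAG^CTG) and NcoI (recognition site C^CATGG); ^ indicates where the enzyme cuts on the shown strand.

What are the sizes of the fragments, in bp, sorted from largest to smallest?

79, 68, 56, 17, 10, 4 bp

PvuII sites (CAGCTG) start at positions 13, 137, 164.
PvuII cuts after base 3 of each site, so after positions 15, 139, 166.
NcoI sites (CCATGG) start at positions 83, 156, 170.
NcoI cuts after the first base of each site, so after positions 83, 156, 170.
Combined cut positions: 15, 83, 139, 156, 166, 170.
Circular molecule, 6 cuts → 6 fragments:
  16–83 → 68 bp
  84–139 → 56 bp
  140–156 → 17 bp
  157–166 → 10 bp
  167–170 → 4 bp
  171–234 then 1–15 → 64 + 15 = 79 bp
Sorted largest to smallest: 79, 68, 56, 17, 10, 4 bp.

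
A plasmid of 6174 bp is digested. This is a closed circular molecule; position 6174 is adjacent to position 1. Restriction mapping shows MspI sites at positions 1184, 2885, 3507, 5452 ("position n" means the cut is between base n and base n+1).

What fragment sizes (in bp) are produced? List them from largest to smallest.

1945, 1906, 1701, 622 bp

Circular molecule, 4 cuts → 4 fragments:
  2885 − 1184 = 1701 bp
  3507 − 2885 = 622 bp
  5452 − 3507 = 1945 bp
  wrap: 6174 − 5452 + 1184 = 1906 bp
Sorted largest to smallest: 1945, 1906, 1701, 622 bp.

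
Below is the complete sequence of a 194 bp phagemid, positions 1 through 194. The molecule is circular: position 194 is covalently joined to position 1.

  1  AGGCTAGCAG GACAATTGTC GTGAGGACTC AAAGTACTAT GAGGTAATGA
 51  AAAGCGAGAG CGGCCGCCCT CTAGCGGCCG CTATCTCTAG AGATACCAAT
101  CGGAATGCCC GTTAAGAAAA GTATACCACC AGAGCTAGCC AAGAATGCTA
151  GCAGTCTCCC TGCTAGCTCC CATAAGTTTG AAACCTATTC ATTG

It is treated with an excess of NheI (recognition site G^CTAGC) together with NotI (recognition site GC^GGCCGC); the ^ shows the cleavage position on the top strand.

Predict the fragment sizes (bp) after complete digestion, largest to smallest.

NheI sites (GCTAGC) start at positions 3, 134, 147, 162.
NheI cuts after the first base of each site, so after positions 3, 134, 147, 162.
NotI sites (GCGGCCGC) start at positions 60, 74.
NotI cuts after base 2 of each site, so after positions 61, 75.
Combined cut positions: 3, 61, 75, 134, 147, 162.
Circular molecule, 6 cuts → 6 fragments:
  4–61 → 58 bp
  62–75 → 14 bp
  76–134 → 59 bp
  135–147 → 13 bp
  148–162 → 15 bp
  163–194 then 1–3 → 32 + 3 = 35 bp
Sorted largest to smallest: 59, 58, 35, 15, 14, 13 bp.

59, 58, 35, 15, 14, 13 bp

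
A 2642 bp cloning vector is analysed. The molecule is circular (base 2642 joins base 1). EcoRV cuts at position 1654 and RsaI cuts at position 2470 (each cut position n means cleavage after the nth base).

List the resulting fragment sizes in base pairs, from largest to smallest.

1826, 816 bp

Combined cut positions (sorted): 1654, 2470.
Circular molecule, 2 cuts → 2 fragments:
  2470 − 1654 = 816 bp
  wrap: 2642 − 2470 + 1654 = 1826 bp
Sorted largest to smallest: 1826, 816 bp.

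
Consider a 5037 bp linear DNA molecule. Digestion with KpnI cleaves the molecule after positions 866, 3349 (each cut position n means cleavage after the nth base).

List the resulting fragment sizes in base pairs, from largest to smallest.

Linear molecule, 2 cuts → 3 fragments:
  866 − 0 = 866 bp
  3349 − 866 = 2483 bp
  5037 − 3349 = 1688 bp
Sorted largest to smallest: 2483, 1688, 866 bp.

2483, 1688, 866 bp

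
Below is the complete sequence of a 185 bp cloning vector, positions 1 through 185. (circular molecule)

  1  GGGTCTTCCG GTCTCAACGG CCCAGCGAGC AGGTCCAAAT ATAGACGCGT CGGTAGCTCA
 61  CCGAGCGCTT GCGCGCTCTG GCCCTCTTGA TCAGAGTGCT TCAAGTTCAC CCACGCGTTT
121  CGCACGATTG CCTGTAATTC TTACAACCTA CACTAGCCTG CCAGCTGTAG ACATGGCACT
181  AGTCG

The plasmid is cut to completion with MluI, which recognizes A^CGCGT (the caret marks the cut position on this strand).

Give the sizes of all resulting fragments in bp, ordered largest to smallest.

MluI sites (ACGCGT) start at positions 45, 113.
MluI cuts after the first base of each site, so after positions 45, 113.
Circular molecule, 2 cuts → 2 fragments:
  46–113 → 68 bp
  114–185 then 1–45 → 72 + 45 = 117 bp
Sorted largest to smallest: 117, 68 bp.

117, 68 bp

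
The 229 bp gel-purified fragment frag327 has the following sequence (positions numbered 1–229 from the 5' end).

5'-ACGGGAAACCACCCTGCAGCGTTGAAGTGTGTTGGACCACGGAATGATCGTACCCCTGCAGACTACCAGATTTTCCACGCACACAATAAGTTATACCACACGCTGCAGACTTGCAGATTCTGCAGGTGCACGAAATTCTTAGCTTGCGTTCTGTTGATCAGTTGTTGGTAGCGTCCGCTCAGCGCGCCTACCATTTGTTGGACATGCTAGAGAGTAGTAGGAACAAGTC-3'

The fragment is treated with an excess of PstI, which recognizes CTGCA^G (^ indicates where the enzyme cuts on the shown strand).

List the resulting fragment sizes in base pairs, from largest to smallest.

105, 47, 42, 18, 17 bp

PstI sites (CTGCAG) start at positions 14, 56, 103, 120.
PstI cuts after base 5 of each site (before the last base), so after positions 18, 60, 107, 124.
Linear molecule, 4 cuts → 5 fragments:
  1–18 → 18 bp
  19–60 → 42 bp
  61–107 → 47 bp
  108–124 → 17 bp
  125–229 → 105 bp
Sorted largest to smallest: 105, 47, 42, 18, 17 bp.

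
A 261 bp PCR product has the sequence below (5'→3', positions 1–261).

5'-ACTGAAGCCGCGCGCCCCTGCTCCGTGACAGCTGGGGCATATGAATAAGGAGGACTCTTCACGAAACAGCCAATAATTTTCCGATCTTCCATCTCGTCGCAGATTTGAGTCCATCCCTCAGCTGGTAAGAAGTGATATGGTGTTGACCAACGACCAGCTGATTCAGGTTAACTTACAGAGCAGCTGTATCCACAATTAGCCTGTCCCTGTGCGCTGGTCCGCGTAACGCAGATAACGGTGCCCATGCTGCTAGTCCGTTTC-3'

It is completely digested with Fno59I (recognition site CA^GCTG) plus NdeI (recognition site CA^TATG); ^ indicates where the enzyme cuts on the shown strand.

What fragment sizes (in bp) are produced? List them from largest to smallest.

81, 79, 36, 30, 26, 9 bp

Fno59I sites (CAGCTG) start at positions 29, 119, 155, 181.
Fno59I cuts after base 2 of each site, so after positions 30, 120, 156, 182.
The NdeI site (CATATG) starts at position 38.
NdeI cuts after base 2 of each site, so after position 39.
Combined cut positions: 30, 39, 120, 156, 182.
Linear molecule, 5 cuts → 6 fragments:
  1–30 → 30 bp
  31–39 → 9 bp
  40–120 → 81 bp
  121–156 → 36 bp
  157–182 → 26 bp
  183–261 → 79 bp
Sorted largest to smallest: 81, 79, 36, 30, 26, 9 bp.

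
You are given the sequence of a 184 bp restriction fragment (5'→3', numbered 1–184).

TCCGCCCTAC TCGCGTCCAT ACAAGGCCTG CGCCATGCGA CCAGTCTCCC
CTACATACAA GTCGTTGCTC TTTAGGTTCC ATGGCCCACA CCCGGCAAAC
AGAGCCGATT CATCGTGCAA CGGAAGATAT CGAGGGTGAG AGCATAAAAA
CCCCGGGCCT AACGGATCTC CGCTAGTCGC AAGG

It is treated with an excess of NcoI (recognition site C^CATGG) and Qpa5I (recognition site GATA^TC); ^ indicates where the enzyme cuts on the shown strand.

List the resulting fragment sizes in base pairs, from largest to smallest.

The NcoI site (CCATGG) starts at position 79.
NcoI cuts after the first base of each site, so after position 79.
The Qpa5I site (GATATC) starts at position 126.
Qpa5I cuts after base 4 of each site, so after position 129.
Combined cut positions: 79, 129.
Linear molecule, 2 cuts → 3 fragments:
  1–79 → 79 bp
  80–129 → 50 bp
  130–184 → 55 bp
Sorted largest to smallest: 79, 55, 50 bp.

79, 55, 50 bp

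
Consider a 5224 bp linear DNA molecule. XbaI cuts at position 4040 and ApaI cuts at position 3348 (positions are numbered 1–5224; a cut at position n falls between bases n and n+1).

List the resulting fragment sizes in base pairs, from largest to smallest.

Combined cut positions (sorted): 3348, 4040.
Linear molecule, 2 cuts → 3 fragments:
  3348 − 0 = 3348 bp
  4040 − 3348 = 692 bp
  5224 − 4040 = 1184 bp
Sorted largest to smallest: 3348, 1184, 692 bp.

3348, 1184, 692 bp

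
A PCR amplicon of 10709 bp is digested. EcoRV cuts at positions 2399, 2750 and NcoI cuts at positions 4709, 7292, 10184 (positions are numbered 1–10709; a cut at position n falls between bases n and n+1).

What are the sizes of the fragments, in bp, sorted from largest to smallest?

2892, 2583, 2399, 1959, 525, 351 bp

Combined cut positions (sorted): 2399, 2750, 4709, 7292, 10184.
Linear molecule, 5 cuts → 6 fragments:
  2399 − 0 = 2399 bp
  2750 − 2399 = 351 bp
  4709 − 2750 = 1959 bp
  7292 − 4709 = 2583 bp
  10184 − 7292 = 2892 bp
  10709 − 10184 = 525 bp
Sorted largest to smallest: 2892, 2583, 2399, 1959, 525, 351 bp.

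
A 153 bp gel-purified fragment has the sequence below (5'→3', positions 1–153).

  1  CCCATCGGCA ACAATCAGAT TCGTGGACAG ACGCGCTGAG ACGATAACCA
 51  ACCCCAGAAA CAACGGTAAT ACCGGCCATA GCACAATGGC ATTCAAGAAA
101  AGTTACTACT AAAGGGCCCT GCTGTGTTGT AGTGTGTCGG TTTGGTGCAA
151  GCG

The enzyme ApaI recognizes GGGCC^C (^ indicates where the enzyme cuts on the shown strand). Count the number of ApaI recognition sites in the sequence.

GGGCCC occurs starting at position 114.
ApaI cuts at 1 site.

1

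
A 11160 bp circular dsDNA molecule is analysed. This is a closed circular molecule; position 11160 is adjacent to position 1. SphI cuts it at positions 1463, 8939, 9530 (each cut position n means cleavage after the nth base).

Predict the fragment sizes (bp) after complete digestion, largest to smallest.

Circular molecule, 3 cuts → 3 fragments:
  8939 − 1463 = 7476 bp
  9530 − 8939 = 591 bp
  wrap: 11160 − 9530 + 1463 = 3093 bp
Sorted largest to smallest: 7476, 3093, 591 bp.

7476, 3093, 591 bp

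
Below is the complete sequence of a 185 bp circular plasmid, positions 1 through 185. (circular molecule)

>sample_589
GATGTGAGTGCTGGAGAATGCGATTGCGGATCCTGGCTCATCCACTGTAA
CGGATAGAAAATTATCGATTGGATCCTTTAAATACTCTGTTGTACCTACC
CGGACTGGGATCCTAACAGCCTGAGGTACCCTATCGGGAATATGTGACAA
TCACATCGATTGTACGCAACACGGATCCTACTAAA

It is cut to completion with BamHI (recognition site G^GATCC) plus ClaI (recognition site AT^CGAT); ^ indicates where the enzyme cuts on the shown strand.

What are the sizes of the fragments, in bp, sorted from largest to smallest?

48, 40, 37, 37, 17, 6 bp

BamHI sites (GGATCC) start at positions 28, 71, 108, 173.
BamHI cuts after the first base of each site, so after positions 28, 71, 108, 173.
ClaI sites (ATCGAT) start at positions 64, 155.
ClaI cuts after base 2 of each site, so after positions 65, 156.
Combined cut positions: 28, 65, 71, 108, 156, 173.
Circular molecule, 6 cuts → 6 fragments:
  29–65 → 37 bp
  66–71 → 6 bp
  72–108 → 37 bp
  109–156 → 48 bp
  157–173 → 17 bp
  174–185 then 1–28 → 12 + 28 = 40 bp
Sorted largest to smallest: 48, 40, 37, 37, 17, 6 bp.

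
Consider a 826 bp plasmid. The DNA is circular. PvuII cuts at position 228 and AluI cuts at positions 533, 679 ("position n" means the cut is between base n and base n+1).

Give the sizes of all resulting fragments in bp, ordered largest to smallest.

375, 305, 146 bp

Combined cut positions (sorted): 228, 533, 679.
Circular molecule, 3 cuts → 3 fragments:
  533 − 228 = 305 bp
  679 − 533 = 146 bp
  wrap: 826 − 679 + 228 = 375 bp
Sorted largest to smallest: 375, 305, 146 bp.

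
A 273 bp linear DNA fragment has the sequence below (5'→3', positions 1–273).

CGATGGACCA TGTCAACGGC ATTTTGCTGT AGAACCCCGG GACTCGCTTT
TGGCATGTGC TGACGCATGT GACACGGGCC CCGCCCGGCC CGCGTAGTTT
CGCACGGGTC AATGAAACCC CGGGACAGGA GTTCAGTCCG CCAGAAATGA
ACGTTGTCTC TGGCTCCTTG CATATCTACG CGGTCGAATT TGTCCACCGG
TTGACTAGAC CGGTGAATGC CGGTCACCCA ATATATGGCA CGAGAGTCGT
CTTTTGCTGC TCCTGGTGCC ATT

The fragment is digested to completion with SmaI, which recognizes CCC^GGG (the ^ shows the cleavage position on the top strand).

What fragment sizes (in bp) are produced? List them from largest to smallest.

152, 83, 38 bp

SmaI sites (CCCGGG) start at positions 36, 119.
SmaI cuts after base 3 of each site, so after positions 38, 121.
Linear molecule, 2 cuts → 3 fragments:
  1–38 → 38 bp
  39–121 → 83 bp
  122–273 → 152 bp
Sorted largest to smallest: 152, 83, 38 bp.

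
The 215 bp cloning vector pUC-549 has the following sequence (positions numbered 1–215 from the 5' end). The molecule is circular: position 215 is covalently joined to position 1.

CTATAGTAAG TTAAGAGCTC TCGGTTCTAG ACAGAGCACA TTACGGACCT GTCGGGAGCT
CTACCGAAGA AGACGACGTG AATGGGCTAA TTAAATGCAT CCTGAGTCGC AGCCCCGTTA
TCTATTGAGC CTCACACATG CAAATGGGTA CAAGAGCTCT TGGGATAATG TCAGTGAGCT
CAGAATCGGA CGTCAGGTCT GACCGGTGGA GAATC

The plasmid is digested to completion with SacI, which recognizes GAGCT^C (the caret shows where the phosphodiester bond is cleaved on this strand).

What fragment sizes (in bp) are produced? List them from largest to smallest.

98, 54, 41, 22 bp

SacI sites (GAGCTC) start at positions 15, 56, 154, 176.
SacI cuts after base 5 of each site (before the last base), so after positions 19, 60, 158, 180.
Circular molecule, 4 cuts → 4 fragments:
  20–60 → 41 bp
  61–158 → 98 bp
  159–180 → 22 bp
  181–215 then 1–19 → 35 + 19 = 54 bp
Sorted largest to smallest: 98, 54, 41, 22 bp.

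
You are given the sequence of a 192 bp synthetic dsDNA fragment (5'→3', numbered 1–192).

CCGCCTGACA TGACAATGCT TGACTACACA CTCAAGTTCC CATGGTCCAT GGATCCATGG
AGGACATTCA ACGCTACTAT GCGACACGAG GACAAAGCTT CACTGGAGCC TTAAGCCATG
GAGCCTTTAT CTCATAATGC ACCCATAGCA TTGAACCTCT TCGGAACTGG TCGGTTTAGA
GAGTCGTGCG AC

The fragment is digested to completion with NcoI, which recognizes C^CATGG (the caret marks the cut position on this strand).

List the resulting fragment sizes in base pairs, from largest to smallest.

NcoI sites (CCATGG) start at positions 40, 47, 55, 116.
NcoI cuts after the first base of each site, so after positions 40, 47, 55, 116.
Linear molecule, 4 cuts → 5 fragments:
  1–40 → 40 bp
  41–47 → 7 bp
  48–55 → 8 bp
  56–116 → 61 bp
  117–192 → 76 bp
Sorted largest to smallest: 76, 61, 40, 8, 7 bp.

76, 61, 40, 8, 7 bp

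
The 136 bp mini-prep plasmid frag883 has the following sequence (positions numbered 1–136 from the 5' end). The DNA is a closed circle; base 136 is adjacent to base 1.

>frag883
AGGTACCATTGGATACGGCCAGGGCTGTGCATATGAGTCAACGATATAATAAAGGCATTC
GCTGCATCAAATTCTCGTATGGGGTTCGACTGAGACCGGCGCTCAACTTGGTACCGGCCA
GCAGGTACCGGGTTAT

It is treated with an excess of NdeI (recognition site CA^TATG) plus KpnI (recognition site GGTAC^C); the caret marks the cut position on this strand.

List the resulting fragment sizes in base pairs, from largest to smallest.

83, 25, 14, 14 bp

The NdeI site (CATATG) starts at position 30.
NdeI cuts after base 2 of each site, so after position 31.
KpnI sites (GGTACC) start at positions 2, 110, 124.
KpnI cuts after base 5 of each site (before the last base), so after positions 6, 114, 128.
Combined cut positions: 6, 31, 114, 128.
Circular molecule, 4 cuts → 4 fragments:
  7–31 → 25 bp
  32–114 → 83 bp
  115–128 → 14 bp
  129–136 then 1–6 → 8 + 6 = 14 bp
Sorted largest to smallest: 83, 25, 14, 14 bp.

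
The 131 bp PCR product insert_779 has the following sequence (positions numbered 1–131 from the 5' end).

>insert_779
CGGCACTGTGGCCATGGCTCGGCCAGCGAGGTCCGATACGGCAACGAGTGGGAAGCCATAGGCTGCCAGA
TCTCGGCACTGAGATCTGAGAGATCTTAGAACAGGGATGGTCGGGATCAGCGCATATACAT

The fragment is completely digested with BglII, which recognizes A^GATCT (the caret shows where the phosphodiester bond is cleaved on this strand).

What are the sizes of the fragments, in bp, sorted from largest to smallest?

BglII sites (AGATCT) start at positions 68, 82, 91.
BglII cuts after the first base of each site, so after positions 68, 82, 91.
Linear molecule, 3 cuts → 4 fragments:
  1–68 → 68 bp
  69–82 → 14 bp
  83–91 → 9 bp
  92–131 → 40 bp
Sorted largest to smallest: 68, 40, 14, 9 bp.

68, 40, 14, 9 bp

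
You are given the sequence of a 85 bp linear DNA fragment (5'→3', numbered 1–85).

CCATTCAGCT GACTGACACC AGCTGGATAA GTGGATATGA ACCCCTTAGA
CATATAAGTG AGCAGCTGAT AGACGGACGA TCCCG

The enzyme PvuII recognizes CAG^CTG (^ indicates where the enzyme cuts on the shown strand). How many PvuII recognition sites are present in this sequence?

3

CAGCTG occurs starting at positions 6, 20, 63.
PvuII cuts at 3 sites.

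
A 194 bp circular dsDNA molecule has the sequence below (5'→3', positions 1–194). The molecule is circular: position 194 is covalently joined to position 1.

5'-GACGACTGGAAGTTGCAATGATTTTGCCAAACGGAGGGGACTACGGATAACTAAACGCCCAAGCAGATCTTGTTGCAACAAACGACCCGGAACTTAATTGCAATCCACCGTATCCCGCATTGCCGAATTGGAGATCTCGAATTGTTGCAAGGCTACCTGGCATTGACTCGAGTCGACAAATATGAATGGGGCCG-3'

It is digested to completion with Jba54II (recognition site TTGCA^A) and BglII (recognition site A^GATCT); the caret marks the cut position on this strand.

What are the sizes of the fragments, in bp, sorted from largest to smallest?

62, 48, 30, 25, 17, 12 bp

Jba54II sites (TTGCAA) start at positions 13, 73, 98, 145.
Jba54II cuts after base 5 of each site (before the last base), so after positions 17, 77, 102, 149.
BglII sites (AGATCT) start at positions 65, 132.
BglII cuts after the first base of each site, so after positions 65, 132.
Combined cut positions: 17, 65, 77, 102, 132, 149.
Circular molecule, 6 cuts → 6 fragments:
  18–65 → 48 bp
  66–77 → 12 bp
  78–102 → 25 bp
  103–132 → 30 bp
  133–149 → 17 bp
  150–194 then 1–17 → 45 + 17 = 62 bp
Sorted largest to smallest: 62, 48, 30, 25, 17, 12 bp.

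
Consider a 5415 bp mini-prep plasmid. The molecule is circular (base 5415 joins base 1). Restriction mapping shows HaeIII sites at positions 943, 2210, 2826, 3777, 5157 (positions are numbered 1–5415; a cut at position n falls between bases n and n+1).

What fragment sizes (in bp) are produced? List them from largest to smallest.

1380, 1267, 1201, 951, 616 bp

Circular molecule, 5 cuts → 5 fragments:
  2210 − 943 = 1267 bp
  2826 − 2210 = 616 bp
  3777 − 2826 = 951 bp
  5157 − 3777 = 1380 bp
  wrap: 5415 − 5157 + 943 = 1201 bp
Sorted largest to smallest: 1380, 1267, 1201, 951, 616 bp.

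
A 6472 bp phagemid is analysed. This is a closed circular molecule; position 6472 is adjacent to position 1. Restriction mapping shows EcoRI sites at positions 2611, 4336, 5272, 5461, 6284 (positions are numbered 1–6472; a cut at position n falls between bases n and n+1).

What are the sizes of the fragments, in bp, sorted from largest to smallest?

2799, 1725, 936, 823, 189 bp

Circular molecule, 5 cuts → 5 fragments:
  4336 − 2611 = 1725 bp
  5272 − 4336 = 936 bp
  5461 − 5272 = 189 bp
  6284 − 5461 = 823 bp
  wrap: 6472 − 6284 + 2611 = 2799 bp
Sorted largest to smallest: 2799, 1725, 936, 823, 189 bp.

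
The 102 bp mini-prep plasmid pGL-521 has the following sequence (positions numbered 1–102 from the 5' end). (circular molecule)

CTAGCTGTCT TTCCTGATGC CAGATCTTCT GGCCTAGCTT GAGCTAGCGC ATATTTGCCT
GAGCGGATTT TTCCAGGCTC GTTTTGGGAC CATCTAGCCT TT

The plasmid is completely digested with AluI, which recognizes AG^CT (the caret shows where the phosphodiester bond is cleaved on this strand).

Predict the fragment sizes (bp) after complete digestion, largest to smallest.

AluI sites (AGCT) start at positions 3, 36, 42.
AluI cuts after base 2 of each site, so after positions 4, 37, 43.
Circular molecule, 3 cuts → 3 fragments:
  5–37 → 33 bp
  38–43 → 6 bp
  44–102 then 1–4 → 59 + 4 = 63 bp
Sorted largest to smallest: 63, 33, 6 bp.

63, 33, 6 bp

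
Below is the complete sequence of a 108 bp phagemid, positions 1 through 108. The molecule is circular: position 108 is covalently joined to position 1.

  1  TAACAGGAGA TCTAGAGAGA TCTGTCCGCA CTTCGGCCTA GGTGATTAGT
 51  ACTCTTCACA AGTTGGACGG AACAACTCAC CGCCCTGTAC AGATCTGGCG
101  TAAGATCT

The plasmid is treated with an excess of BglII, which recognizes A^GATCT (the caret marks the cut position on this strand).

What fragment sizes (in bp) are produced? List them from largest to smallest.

BglII sites (AGATCT) start at positions 8, 18, 91, 103.
BglII cuts after the first base of each site, so after positions 8, 18, 91, 103.
Circular molecule, 4 cuts → 4 fragments:
  9–18 → 10 bp
  19–91 → 73 bp
  92–103 → 12 bp
  104–108 then 1–8 → 5 + 8 = 13 bp
Sorted largest to smallest: 73, 13, 12, 10 bp.

73, 13, 12, 10 bp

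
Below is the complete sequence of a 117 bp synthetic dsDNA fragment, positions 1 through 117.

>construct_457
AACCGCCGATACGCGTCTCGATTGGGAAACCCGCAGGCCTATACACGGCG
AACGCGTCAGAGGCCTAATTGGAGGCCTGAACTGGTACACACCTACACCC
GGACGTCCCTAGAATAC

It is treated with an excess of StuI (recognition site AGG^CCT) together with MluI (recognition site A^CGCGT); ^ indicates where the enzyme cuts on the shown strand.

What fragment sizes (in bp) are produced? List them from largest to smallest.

StuI sites (AGGCCT) start at positions 35, 61, 73.
StuI cuts after base 3 of each site, so after positions 37, 63, 75.
MluI sites (ACGCGT) start at positions 11, 52.
MluI cuts after the first base of each site, so after positions 11, 52.
Combined cut positions: 11, 37, 52, 63, 75.
Linear molecule, 5 cuts → 6 fragments:
  1–11 → 11 bp
  12–37 → 26 bp
  38–52 → 15 bp
  53–63 → 11 bp
  64–75 → 12 bp
  76–117 → 42 bp
Sorted largest to smallest: 42, 26, 15, 12, 11, 11 bp.

42, 26, 15, 12, 11, 11 bp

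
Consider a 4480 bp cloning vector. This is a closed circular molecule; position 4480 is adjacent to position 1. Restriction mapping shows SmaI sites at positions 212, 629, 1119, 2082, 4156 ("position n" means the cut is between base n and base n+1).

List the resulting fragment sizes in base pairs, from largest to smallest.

Circular molecule, 5 cuts → 5 fragments:
  629 − 212 = 417 bp
  1119 − 629 = 490 bp
  2082 − 1119 = 963 bp
  4156 − 2082 = 2074 bp
  wrap: 4480 − 4156 + 212 = 536 bp
Sorted largest to smallest: 2074, 963, 536, 490, 417 bp.

2074, 963, 536, 490, 417 bp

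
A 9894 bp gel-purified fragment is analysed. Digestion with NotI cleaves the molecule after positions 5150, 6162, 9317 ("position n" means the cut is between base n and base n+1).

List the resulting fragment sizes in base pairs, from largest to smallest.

Linear molecule, 3 cuts → 4 fragments:
  5150 − 0 = 5150 bp
  6162 − 5150 = 1012 bp
  9317 − 6162 = 3155 bp
  9894 − 9317 = 577 bp
Sorted largest to smallest: 5150, 3155, 1012, 577 bp.

5150, 3155, 1012, 577 bp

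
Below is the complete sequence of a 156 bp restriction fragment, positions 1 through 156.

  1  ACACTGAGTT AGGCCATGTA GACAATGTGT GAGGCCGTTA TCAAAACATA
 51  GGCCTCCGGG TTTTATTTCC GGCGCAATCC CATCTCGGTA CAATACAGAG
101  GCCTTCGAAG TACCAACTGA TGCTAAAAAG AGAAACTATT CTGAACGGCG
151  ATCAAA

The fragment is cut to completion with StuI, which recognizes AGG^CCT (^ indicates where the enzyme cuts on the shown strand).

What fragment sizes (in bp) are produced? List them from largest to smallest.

StuI sites (AGGCCT) start at positions 50, 99.
StuI cuts after base 3 of each site, so after positions 52, 101.
Linear molecule, 2 cuts → 3 fragments:
  1–52 → 52 bp
  53–101 → 49 bp
  102–156 → 55 bp
Sorted largest to smallest: 55, 52, 49 bp.

55, 52, 49 bp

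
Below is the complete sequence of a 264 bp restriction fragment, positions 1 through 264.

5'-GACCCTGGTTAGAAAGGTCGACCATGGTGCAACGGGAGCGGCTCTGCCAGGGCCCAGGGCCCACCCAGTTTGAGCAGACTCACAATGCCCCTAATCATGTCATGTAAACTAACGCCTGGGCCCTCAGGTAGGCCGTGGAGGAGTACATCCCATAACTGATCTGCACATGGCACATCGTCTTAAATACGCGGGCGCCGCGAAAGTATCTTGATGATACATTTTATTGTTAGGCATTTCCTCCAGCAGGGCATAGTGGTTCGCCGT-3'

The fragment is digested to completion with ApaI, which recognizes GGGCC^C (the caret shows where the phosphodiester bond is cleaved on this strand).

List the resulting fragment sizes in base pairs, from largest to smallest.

ApaI sites (GGGCCC) start at positions 50, 57, 118.
ApaI cuts after base 5 of each site (before the last base), so after positions 54, 61, 122.
Linear molecule, 3 cuts → 4 fragments:
  1–54 → 54 bp
  55–61 → 7 bp
  62–122 → 61 bp
  123–264 → 142 bp
Sorted largest to smallest: 142, 61, 54, 7 bp.

142, 61, 54, 7 bp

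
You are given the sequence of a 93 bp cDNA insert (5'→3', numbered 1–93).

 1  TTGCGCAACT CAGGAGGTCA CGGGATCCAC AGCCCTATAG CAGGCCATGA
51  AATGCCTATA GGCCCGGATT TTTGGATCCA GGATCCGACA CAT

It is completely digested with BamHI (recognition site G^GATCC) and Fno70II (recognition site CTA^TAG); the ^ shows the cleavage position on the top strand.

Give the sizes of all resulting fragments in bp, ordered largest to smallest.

23, 21, 16, 14, 12, 7 bp

BamHI sites (GGATCC) start at positions 23, 74, 81.
BamHI cuts after the first base of each site, so after positions 23, 74, 81.
Fno70II sites (CTATAG) start at positions 35, 56.
Fno70II cuts after base 3 of each site, so after positions 37, 58.
Combined cut positions: 23, 37, 58, 74, 81.
Linear molecule, 5 cuts → 6 fragments:
  1–23 → 23 bp
  24–37 → 14 bp
  38–58 → 21 bp
  59–74 → 16 bp
  75–81 → 7 bp
  82–93 → 12 bp
Sorted largest to smallest: 23, 21, 16, 14, 12, 7 bp.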